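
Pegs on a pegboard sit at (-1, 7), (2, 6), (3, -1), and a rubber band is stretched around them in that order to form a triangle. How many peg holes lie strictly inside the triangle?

8

Using the shoelace formula, 2A = |((-1)·6 − 2·7) + (2·(-1) − 3·6) + (3·7 − (-1)·(-1))| = 20, so the area is 10.
The number of boundary lattice points is Σ gcd(|Δx|,|Δy|) = gcd(3,1) + gcd(1,7) + gcd(4,8) = 1+1+4 = 6.
By Pick's theorem A = I + B/2 − 1, so I = 10 − 6/2 + 1 = 8.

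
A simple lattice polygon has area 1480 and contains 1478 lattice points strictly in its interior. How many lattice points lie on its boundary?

Pick's theorem gives A = I + B/2 − 1, so B = 2(A − I + 1) = 2(1480 − 1478 + 1) = 6.

6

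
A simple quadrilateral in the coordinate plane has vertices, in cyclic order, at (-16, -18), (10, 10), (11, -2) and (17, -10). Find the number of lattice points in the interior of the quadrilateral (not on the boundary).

324

By the shoelace formula, twice the signed area is |[(-16)·10 − 10·(-18)] + [10·(-2) − 11·10] + [11·(-10) − 17·(-2)] + [17·(-18) − (-16)·(-10)]| = 652, so the area is 326.
The number of boundary lattice points is Σ gcd(|Δx|,|Δy|) = gcd(26,28) + gcd(1,12) + gcd(6,8) + gcd(33,8) = 2+1+2+1 = 6.
Pick's theorem gives I = A − B/2 + 1 = 326 − 6/2 + 1 = 324.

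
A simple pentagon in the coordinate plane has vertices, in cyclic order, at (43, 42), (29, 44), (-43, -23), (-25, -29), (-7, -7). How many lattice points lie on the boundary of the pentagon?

12

The number of boundary lattice points is Σ gcd(|Δx|,|Δy|) = gcd(14,2) + gcd(72,67) + gcd(18,6) + gcd(18,22) + gcd(50,49) = 2+1+6+2+1 = 12.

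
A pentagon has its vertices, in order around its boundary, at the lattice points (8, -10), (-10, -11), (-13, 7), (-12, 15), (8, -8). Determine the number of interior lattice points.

Using the shoelace formula, 2A = |[8·(-11) − (-10)·(-10)] + [(-10)·7 − (-13)·(-11)] + [(-13)·15 − (-12)·7] + [(-12)·(-8) − 8·15] + [8·(-10) − 8·(-8)]| = 552, so the area is 276.
Summing gcd(|Δx|,|Δy|) over the edges gives the boundary count: gcd(18,1) + gcd(3,18) + gcd(1,8) + gcd(20,23) + gcd(0,2) = 1+3+1+1+2 = 8.
By Pick's theorem A = I + B/2 − 1, so I = 276 − 8/2 + 1 = 273.

273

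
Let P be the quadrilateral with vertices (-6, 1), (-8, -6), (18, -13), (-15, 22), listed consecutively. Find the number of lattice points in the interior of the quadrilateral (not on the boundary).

Using the shoelace formula, 2A = |((-6)·(-6) − (-8)·1) + ((-8)·(-13) − 18·(-6)) + (18·22 − (-15)·(-13)) + ((-15)·1 − (-6)·22)| = 574, so the area is 287.
The number of boundary lattice points is Σ gcd(|Δx|,|Δy|) = gcd(2,7) + gcd(26,7) + gcd(33,35) + gcd(9,21) = 1+1+1+3 = 6.
Pick's theorem gives I = A − B/2 + 1 = 287 − 6/2 + 1 = 285.

285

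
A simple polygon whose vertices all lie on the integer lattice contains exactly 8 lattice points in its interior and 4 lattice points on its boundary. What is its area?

9

Pick's theorem states A = I + B/2 − 1, so A = 8 + 4/2 − 1 = 9.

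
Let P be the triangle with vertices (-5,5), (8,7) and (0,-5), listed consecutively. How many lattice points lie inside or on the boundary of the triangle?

Using the shoelace formula, 2A = |[(-5)·7 − 8·5] + [8·(-5) − 0·7] + [0·5 − (-5)·(-5)]| = 140, so the area is 70.
Summing gcd(|Δx|,|Δy|) over the edges gives the boundary count: gcd(13,2) + gcd(8,12) + gcd(5,10) = 1+4+5 = 10.
Pick's theorem gives I = A − B/2 + 1 = 70 − 10/2 + 1 = 66, so the closed region contains I + B = 66 + 10 = 76 lattice points.

76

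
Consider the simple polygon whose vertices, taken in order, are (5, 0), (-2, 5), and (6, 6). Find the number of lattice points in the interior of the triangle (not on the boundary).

The shoelace formula gives twice the area as |(5·5 − (-2)·0) + ((-2)·6 − 6·5) + (6·0 − 5·6)| = 47, so the area is 23.5.
Along each edge there are gcd(|Δx|,|Δy|)+1 lattice points, so counting each shared vertex once the boundary has gcd(7,5) + gcd(8,1) + gcd(1,6) = 1+1+1 = 3.
By Pick's theorem A = I + B/2 − 1, so I = 23.5 − 3/2 + 1 = 23.

23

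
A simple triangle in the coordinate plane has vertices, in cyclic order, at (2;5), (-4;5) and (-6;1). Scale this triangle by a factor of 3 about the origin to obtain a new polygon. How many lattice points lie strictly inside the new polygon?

91

Using the shoelace formula, 2A = |(2·5 − (-4)·5) + ((-4)·1 − (-6)·5) + ((-6)·5 − 2·1)| = 24, so the area is 12.
Along each edge there are gcd(|Δx|,|Δy|)+1 lattice points, so counting each shared vertex once the boundary has gcd(6,0) + gcd(2,4) + gcd(8,4) = 6+2+4 = 12.
Scaling by 3 multiplies the area by 3² = 9 (so the new area is 108) and multiplies the boundary lattice-point count by 3, giving 36.
By Pick's theorem, the interior count of the dilated polygon is 108 − 36/2 + 1 = 91.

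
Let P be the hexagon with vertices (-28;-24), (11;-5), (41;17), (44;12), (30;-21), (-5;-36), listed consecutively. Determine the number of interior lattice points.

Using the shoelace formula, 2A = |[(-28)·(-5) − 11·(-24)] + [11·17 − 41·(-5)] + [41·12 − 44·17] + [44·(-21) − 30·12] + [30·(-36) − (-5)·(-21)] + [(-5)·(-24) − (-28)·(-36)]| = 2817, so the area is 2817/2.
The number of boundary lattice points is Σ gcd(|Δx|,|Δy|) = gcd(39,19) + gcd(30,22) + gcd(3,5) + gcd(14,33) + gcd(35,15) + gcd(23,12) = 1+2+1+1+5+1 = 11.
Pick's theorem gives I = A − B/2 + 1 = 2817/2 − 11/2 + 1 = 1404.

1404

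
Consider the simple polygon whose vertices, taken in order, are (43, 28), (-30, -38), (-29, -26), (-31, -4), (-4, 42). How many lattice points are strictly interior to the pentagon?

2519

The shoelace formula gives twice the area as |(43·(-38) − (-30)·28) + ((-30)·(-26) − (-29)·(-38)) + ((-29)·(-4) − (-31)·(-26)) + ((-31)·42 − (-4)·(-4)) + ((-4)·28 − 43·42)| = 5042, so the area is 2521.
The number of boundary lattice points is Σ gcd(|Δx|,|Δy|) = gcd(73,66) + gcd(1,12) + gcd(2,22) + gcd(27,46) + gcd(47,14) = 1+1+2+1+1 = 6.
By Pick's theorem A = I + B/2 − 1, so I = 2521 − 6/2 + 1 = 2519.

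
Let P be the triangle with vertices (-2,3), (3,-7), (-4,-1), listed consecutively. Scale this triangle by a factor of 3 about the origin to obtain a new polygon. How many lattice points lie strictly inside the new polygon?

169

By the shoelace formula, twice the signed area is |((-2)·(-7) − 3·3) + (3·(-1) − (-4)·(-7)) + ((-4)·3 − (-2)·(-1))| = 40, so the area is 20.
Summing gcd(|Δx|,|Δy|) over the edges gives the boundary count: gcd(5,10) + gcd(7,6) + gcd(2,4) = 5+1+2 = 8.
Scaling by 3 multiplies the area by 3² = 9 (so the new area is 180) and multiplies the boundary lattice-point count by 3, giving 24.
By Pick's theorem, the interior count of the dilated polygon is 180 − 24/2 + 1 = 169.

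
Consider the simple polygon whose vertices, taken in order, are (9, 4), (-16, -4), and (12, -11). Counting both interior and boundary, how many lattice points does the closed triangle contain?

By the shoelace formula, twice the signed area is |(9·(-4) − (-16)·4) + ((-16)·(-11) − 12·(-4)) + (12·4 − 9·(-11))| = 399, so the area is 199.5.
Along each edge there are gcd(|Δx|,|Δy|)+1 lattice points, so counting each shared vertex once the boundary has gcd(25,8) + gcd(28,7) + gcd(3,15) = 1+7+3 = 11.
Pick's theorem gives I = A − B/2 + 1 = 199.5 − 11/2 + 1 = 195, so the closed region contains I + B = 195 + 11 = 206 lattice points.

206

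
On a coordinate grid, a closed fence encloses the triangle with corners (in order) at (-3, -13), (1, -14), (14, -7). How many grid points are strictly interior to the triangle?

20

By the shoelace formula, twice the signed area is |[(-3)·(-14) − 1·(-13)] + [1·(-7) − 14·(-14)] + [14·(-13) − (-3)·(-7)]| = 41, so the area is 20.5.
Summing gcd(|Δx|,|Δy|) over the edges gives the boundary count: gcd(4,1) + gcd(13,7) + gcd(17,6) = 1+1+1 = 3.
Pick's theorem gives I = A − B/2 + 1 = 20.5 − 3/2 + 1 = 20.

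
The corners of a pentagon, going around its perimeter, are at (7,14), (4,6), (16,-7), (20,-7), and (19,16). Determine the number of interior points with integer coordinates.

By the shoelace formula, twice the signed area is |[7·6 − 4·14] + [4·(-7) − 16·6] + [16·(-7) − 20·(-7)] + [20·16 − 19·(-7)] + [19·14 − 7·16]| = 497, so the area is 497/2.
Summing gcd(|Δx|,|Δy|) over the edges gives the boundary count: gcd(3,8) + gcd(12,13) + gcd(4,0) + gcd(1,23) + gcd(12,2) = 1+1+4+1+2 = 9.
By Pick's theorem A = I + B/2 − 1, so I = 497/2 − 9/2 + 1 = 245.

245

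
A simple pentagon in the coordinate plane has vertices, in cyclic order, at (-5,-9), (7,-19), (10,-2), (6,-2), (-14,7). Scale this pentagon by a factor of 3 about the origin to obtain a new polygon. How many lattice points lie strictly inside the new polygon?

By the shoelace formula, twice the signed area is |[(-5)·(-19) − 7·(-9)] + [7·(-2) − 10·(-19)] + [10·(-2) − 6·(-2)] + [6·7 − (-14)·(-2)] + [(-14)·(-9) − (-5)·7]| = 501, so the area is 250.5.
The number of boundary lattice points is Σ gcd(|Δx|,|Δy|) = gcd(12,10) + gcd(3,17) + gcd(4,0) + gcd(20,9) + gcd(9,16) = 2+1+4+1+1 = 9.
Scaling by 3 multiplies the area by 3² = 9 (so the new area is 4509/2) and multiplies the boundary lattice-point count by 3, giving 27.
By Pick's theorem, the interior count of the dilated polygon is 4509/2 − 27/2 + 1 = 2242.

2242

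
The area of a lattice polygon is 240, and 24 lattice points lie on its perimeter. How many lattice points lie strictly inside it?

From Pick's theorem, I = A − B/2 + 1 = 240 − 24/2 + 1 = 229.

229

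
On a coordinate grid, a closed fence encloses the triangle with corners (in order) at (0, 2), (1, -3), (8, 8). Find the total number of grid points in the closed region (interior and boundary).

26

By the shoelace formula, twice the signed area is |[0·(-3) − 1·2] + [1·8 − 8·(-3)] + [8·2 − 0·8]| = 46, so the area is 23.
Along each edge there are gcd(|Δx|,|Δy|)+1 lattice points, so counting each shared vertex once the boundary has gcd(1,5) + gcd(7,11) + gcd(8,6) = 1+1+2 = 4.
Pick's theorem gives I = A − B/2 + 1 = 23 − 4/2 + 1 = 22, so the closed region contains I + B = 22 + 4 = 26 lattice points.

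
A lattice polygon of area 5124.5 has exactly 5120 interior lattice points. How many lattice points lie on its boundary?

Pick's theorem gives A = I + B/2 − 1, so B = 2(A − I + 1) = 2(5124.5 − 5120 + 1) = 11.

11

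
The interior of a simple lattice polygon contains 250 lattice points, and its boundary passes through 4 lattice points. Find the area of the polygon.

251

By Pick's theorem, A = I + B/2 − 1 = 250 + 4/2 − 1 = 251.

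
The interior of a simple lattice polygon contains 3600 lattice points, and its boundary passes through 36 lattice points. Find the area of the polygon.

3617

By Pick's theorem, A = I + B/2 − 1 = 3600 + 36/2 − 1 = 3617.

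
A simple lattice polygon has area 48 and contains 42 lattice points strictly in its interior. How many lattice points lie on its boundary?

Pick's theorem gives A = I + B/2 − 1, so B = 2(A − I + 1) = 2(48 − 42 + 1) = 14.

14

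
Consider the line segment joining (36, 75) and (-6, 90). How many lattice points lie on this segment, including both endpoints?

4

The number of lattice points on a segment between lattice points is gcd(|Δx|,|Δy|) + 1 = gcd(42,15) + 1 = 3 + 1 = 4.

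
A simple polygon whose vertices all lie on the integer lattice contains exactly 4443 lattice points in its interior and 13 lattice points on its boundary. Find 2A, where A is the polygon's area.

8897

By Pick's theorem, A = I + B/2 − 1 = 4443 + 13/2 − 1 = 8897/2.
Hence 2A = 8897.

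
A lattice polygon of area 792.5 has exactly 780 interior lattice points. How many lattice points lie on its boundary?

Pick's theorem gives A = I + B/2 − 1, so B = 2(A − I + 1) = 2(792.5 − 780 + 1) = 27.

27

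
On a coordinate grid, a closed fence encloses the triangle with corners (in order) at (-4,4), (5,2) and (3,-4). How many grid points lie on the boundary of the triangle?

Summing gcd(|Δx|,|Δy|) over the edges gives the boundary count: gcd(9,2) + gcd(2,6) + gcd(7,8) = 1+2+1 = 4.

4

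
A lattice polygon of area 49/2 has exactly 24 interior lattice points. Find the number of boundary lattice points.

Pick's theorem gives A = I + B/2 − 1, so B = 2(A − I + 1) = 2(49/2 − 24 + 1) = 3.

3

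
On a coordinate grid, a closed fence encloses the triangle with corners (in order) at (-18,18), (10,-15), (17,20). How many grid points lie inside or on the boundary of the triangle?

611

The shoelace formula gives twice the area as |((-18)·(-15) − 10·18) + (10·20 − 17·(-15)) + (17·18 − (-18)·20)| = 1211, so the area is 1211/2.
The number of boundary lattice points is Σ gcd(|Δx|,|Δy|) = gcd(28,33) + gcd(7,35) + gcd(35,2) = 1+7+1 = 9.
Pick's theorem gives I = A − B/2 + 1 = 1211/2 − 9/2 + 1 = 602, so the closed region contains I + B = 602 + 9 = 611 lattice points.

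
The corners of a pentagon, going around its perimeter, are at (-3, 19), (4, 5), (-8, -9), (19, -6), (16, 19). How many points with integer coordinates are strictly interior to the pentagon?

Using the shoelace formula, 2A = |[(-3)·5 − 4·19] + [4·(-9) − (-8)·5] + [(-8)·(-6) − 19·(-9)] + [19·19 − 16·(-6)] + [16·19 − (-3)·19]| = 950, so the area is 475.
The number of boundary lattice points is Σ gcd(|Δx|,|Δy|) = gcd(7,14) + gcd(12,14) + gcd(27,3) + gcd(3,25) + gcd(19,0) = 7+2+3+1+19 = 32.
By Pick's theorem A = I + B/2 − 1, so I = 475 − 32/2 + 1 = 460.

460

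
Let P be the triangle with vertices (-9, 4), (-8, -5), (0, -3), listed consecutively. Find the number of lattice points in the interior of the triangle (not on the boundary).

36

By the shoelace formula, twice the signed area is |((-9)·(-5) − (-8)·4) + ((-8)·(-3) − 0·(-5)) + (0·4 − (-9)·(-3))| = 74, so the area is 37.
The number of boundary lattice points is Σ gcd(|Δx|,|Δy|) = gcd(1,9) + gcd(8,2) + gcd(9,7) = 1+2+1 = 4.
By Pick's theorem A = I + B/2 − 1, so I = 37 − 4/2 + 1 = 36.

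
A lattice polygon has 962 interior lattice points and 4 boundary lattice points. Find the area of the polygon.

963

Pick's theorem states A = I + B/2 − 1, so A = 962 + 4/2 − 1 = 963.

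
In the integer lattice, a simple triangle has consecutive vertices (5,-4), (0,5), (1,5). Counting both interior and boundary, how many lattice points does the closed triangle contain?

7

Using the shoelace formula, 2A = |[5·5 − 0·(-4)] + [0·5 − 1·5] + [1·(-4) − 5·5]| = 9, so the area is 4.5.
Summing gcd(|Δx|,|Δy|) over the edges gives the boundary count: gcd(5,9) + gcd(1,0) + gcd(4,9) = 1+1+1 = 3.
Pick's theorem gives I = A − B/2 + 1 = 4.5 − 3/2 + 1 = 4, so the closed region contains I + B = 4 + 3 = 7 lattice points.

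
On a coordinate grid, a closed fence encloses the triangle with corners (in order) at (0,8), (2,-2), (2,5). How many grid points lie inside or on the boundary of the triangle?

Using the shoelace formula, 2A = |(0·(-2) − 2·8) + (2·5 − 2·(-2)) + (2·8 − 0·5)| = 14, so the area is 7.
The number of boundary lattice points is Σ gcd(|Δx|,|Δy|) = gcd(2,10) + gcd(0,7) + gcd(2,3) = 2+7+1 = 10.
Pick's theorem gives I = A − B/2 + 1 = 7 − 10/2 + 1 = 3, so the closed region contains I + B = 3 + 10 = 13 lattice points.

13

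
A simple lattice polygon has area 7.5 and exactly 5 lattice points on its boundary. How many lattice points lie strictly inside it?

Pick's theorem A = I + B/2 − 1 rearranges to I = A − B/2 + 1 = 7.5 − 5/2 + 1 = 6.

6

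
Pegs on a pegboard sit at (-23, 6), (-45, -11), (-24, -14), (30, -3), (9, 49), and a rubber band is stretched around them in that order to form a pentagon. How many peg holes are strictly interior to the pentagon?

2027

Using the shoelace formula, 2A = |((-23)·(-11) − (-45)·6) + ((-45)·(-14) − (-24)·(-11)) + ((-24)·(-3) − 30·(-14)) + (30·49 − 9·(-3)) + (9·6 − (-23)·49)| = 4059, so the area is 4059/2.
The number of boundary lattice points is Σ gcd(|Δx|,|Δy|) = gcd(22,17) + gcd(21,3) + gcd(54,11) + gcd(21,52) + gcd(32,43) = 1+3+1+1+1 = 7.
By Pick's theorem A = I + B/2 − 1, so I = 4059/2 − 7/2 + 1 = 2027.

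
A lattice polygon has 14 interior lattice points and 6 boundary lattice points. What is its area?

By Pick's theorem, A = I + B/2 − 1 = 14 + 6/2 − 1 = 16.

16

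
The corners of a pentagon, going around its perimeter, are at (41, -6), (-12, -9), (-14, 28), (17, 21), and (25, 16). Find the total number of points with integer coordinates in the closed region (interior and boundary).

1370

The shoelace formula gives twice the area as |(41·(-9) − (-12)·(-6)) + ((-12)·28 − (-14)·(-9)) + ((-14)·21 − 17·28) + (17·16 − 25·21) + (25·(-6) − 41·16)| = 2732, so the area is 1366.
Summing gcd(|Δx|,|Δy|) over the edges gives the boundary count: gcd(53,3) + gcd(2,37) + gcd(31,7) + gcd(8,5) + gcd(16,22) = 1+1+1+1+2 = 6.
Pick's theorem gives I = A − B/2 + 1 = 1366 − 6/2 + 1 = 1364, so the closed region contains I + B = 1364 + 6 = 1370 lattice points.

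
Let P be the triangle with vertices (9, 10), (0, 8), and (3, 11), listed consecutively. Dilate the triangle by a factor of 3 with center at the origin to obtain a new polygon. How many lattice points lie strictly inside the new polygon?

By the shoelace formula, twice the signed area is |(9·8 − 0·10) + (0·11 − 3·8) + (3·10 − 9·11)| = 21, so the area is 10.5.
Along each edge there are gcd(|Δx|,|Δy|)+1 lattice points, so counting each shared vertex once the boundary has gcd(9,2) + gcd(3,3) + gcd(6,1) = 1+3+1 = 5.
Scaling by 3 multiplies the area by 3² = 9 (so the new area is 189/2) and multiplies the boundary lattice-point count by 3, giving 15.
By Pick's theorem, the interior count of the dilated polygon is 189/2 − 15/2 + 1 = 88.

88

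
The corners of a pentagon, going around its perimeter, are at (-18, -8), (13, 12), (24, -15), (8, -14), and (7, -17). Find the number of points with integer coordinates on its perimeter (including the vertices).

The number of boundary lattice points is Σ gcd(|Δx|,|Δy|) = gcd(31,20) + gcd(11,27) + gcd(16,1) + gcd(1,3) + gcd(25,9) = 1+1+1+1+1 = 5.

5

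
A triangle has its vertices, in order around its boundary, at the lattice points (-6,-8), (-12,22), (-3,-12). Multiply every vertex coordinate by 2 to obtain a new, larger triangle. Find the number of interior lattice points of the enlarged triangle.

125

The shoelace formula gives twice the area as |((-6)·22 − (-12)·(-8)) + ((-12)·(-12) − (-3)·22) + ((-3)·(-8) − (-6)·(-12))| = 66, so the area is 33.
Summing gcd(|Δx|,|Δy|) over the edges gives the boundary count: gcd(6,30) + gcd(9,34) + gcd(3,4) = 6+1+1 = 8.
Scaling by 2 multiplies the area by 2² = 4 (so the new area is 132) and multiplies the boundary lattice-point count by 2, giving 16.
By Pick's theorem, the interior count of the dilated polygon is 132 − 16/2 + 1 = 125.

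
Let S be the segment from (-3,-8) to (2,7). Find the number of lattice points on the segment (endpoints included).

The number of lattice points on a segment between lattice points is gcd(|Δx|,|Δy|) + 1 = gcd(5,15) + 1 = 5 + 1 = 6.

6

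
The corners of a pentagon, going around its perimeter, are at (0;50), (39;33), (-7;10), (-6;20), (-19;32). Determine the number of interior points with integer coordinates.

1073

The shoelace formula gives twice the area as |[0·33 − 39·50] + [39·10 − (-7)·33] + [(-7)·20 − (-6)·10] + [(-6)·32 − (-19)·20] + [(-19)·50 − 0·32]| = 2171, so the area is 1085.5.
The number of boundary lattice points is Σ gcd(|Δx|,|Δy|) = gcd(39,17) + gcd(46,23) + gcd(1,10) + gcd(13,12) + gcd(19,18) = 1+23+1+1+1 = 27.
Pick's theorem gives I = A − B/2 + 1 = 1085.5 − 27/2 + 1 = 1073.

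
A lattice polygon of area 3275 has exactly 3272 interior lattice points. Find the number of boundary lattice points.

8

Pick's theorem gives A = I + B/2 − 1, so B = 2(A − I + 1) = 2(3275 − 3272 + 1) = 8.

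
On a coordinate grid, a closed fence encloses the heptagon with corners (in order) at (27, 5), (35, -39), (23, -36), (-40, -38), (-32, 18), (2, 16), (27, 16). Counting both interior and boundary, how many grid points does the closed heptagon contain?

By the shoelace formula, twice the signed area is |[27·(-39) − 35·5] + [35·(-36) − 23·(-39)] + [23·(-38) − (-40)·(-36)] + [(-40)·18 − (-32)·(-38)] + [(-32)·16 − 2·18] + [2·16 − 27·16] + [27·5 − 27·16]| = 7086, so the area is 3543.
The number of boundary lattice points is Σ gcd(|Δx|,|Δy|) = gcd(8,44) + gcd(12,3) + gcd(63,2) + gcd(8,56) + gcd(34,2) + gcd(25,0) + gcd(0,11) = 4+3+1+8+2+25+11 = 54.
Pick's theorem gives I = A − B/2 + 1 = 3543 − 54/2 + 1 = 3517, so the closed region contains I + B = 3517 + 54 = 3571 lattice points.

3571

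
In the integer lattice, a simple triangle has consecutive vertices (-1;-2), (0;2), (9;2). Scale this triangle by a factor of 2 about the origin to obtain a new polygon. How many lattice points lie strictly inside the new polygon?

61

The shoelace formula gives twice the area as |[(-1)·2 − 0·(-2)] + [0·2 − 9·2] + [9·(-2) − (-1)·2]| = 36, so the area is 18.
Along each edge there are gcd(|Δx|,|Δy|)+1 lattice points, so counting each shared vertex once the boundary has gcd(1,4) + gcd(9,0) + gcd(10,4) = 1+9+2 = 12.
Scaling by 2 multiplies the area by 2² = 4 (so the new area is 72) and multiplies the boundary lattice-point count by 2, giving 24.
By Pick's theorem, the interior count of the dilated polygon is 72 − 24/2 + 1 = 61.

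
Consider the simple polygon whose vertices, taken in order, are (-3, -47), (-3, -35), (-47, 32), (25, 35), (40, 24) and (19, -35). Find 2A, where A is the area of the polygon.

7876

Using the shoelace formula, 2A = |[(-3)·(-35) − (-3)·(-47)] + [(-3)·32 − (-47)·(-35)] + [(-47)·35 − 25·32] + [25·24 − 40·35] + [40·(-35) − 19·24] + [19·(-47) − (-3)·(-35)]| = 7876, so the area is 3938.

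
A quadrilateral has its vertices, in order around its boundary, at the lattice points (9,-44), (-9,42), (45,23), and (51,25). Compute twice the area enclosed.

By the shoelace formula, twice the signed area is |[9·42 − (-9)·(-44)] + [(-9)·23 − 45·42] + [45·25 − 51·23] + [51·(-44) − 9·25]| = 4632, so the area is 2316.

4632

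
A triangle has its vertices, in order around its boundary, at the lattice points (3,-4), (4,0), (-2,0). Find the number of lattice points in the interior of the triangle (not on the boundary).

9

Using the shoelace formula, 2A = |(3·0 − 4·(-4)) + (4·0 − (-2)·0) + ((-2)·(-4) − 3·0)| = 24, so the area is 12.
The number of boundary lattice points is Σ gcd(|Δx|,|Δy|) = gcd(1,4) + gcd(6,0) + gcd(5,4) = 1+6+1 = 8.
By Pick's theorem A = I + B/2 − 1, so I = 12 − 8/2 + 1 = 9.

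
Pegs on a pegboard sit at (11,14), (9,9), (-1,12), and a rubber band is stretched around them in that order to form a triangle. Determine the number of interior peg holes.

27

By the shoelace formula, twice the signed area is |(11·9 − 9·14) + (9·12 − (-1)·9) + ((-1)·14 − 11·12)| = 56, so the area is 28.
The number of boundary lattice points is Σ gcd(|Δx|,|Δy|) = gcd(2,5) + gcd(10,3) + gcd(12,2) = 1+1+2 = 4.
By Pick's theorem A = I + B/2 − 1, so I = 28 − 4/2 + 1 = 27.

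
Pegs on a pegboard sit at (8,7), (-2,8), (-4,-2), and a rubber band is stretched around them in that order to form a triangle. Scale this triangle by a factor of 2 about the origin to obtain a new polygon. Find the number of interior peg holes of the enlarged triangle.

The shoelace formula gives twice the area as |[8·8 − (-2)·7] + [(-2)·(-2) − (-4)·8] + [(-4)·7 − 8·(-2)]| = 102, so the area is 51.
Summing gcd(|Δx|,|Δy|) over the edges gives the boundary count: gcd(10,1) + gcd(2,10) + gcd(12,9) = 1+2+3 = 6.
Scaling by 2 multiplies the area by 2² = 4 (so the new area is 204) and multiplies the boundary lattice-point count by 2, giving 12.
By Pick's theorem, the interior count of the dilated polygon is 204 − 12/2 + 1 = 199.

199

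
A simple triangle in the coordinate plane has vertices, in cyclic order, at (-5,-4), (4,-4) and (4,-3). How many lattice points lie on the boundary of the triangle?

11

The number of boundary lattice points is Σ gcd(|Δx|,|Δy|) = gcd(9,0) + gcd(0,1) + gcd(9,1) = 9+1+1 = 11.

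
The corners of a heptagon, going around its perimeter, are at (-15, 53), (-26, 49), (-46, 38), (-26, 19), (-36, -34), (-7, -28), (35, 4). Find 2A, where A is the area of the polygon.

7228

The shoelace formula gives twice the area as |[(-15)·49 − (-26)·53] + [(-26)·38 − (-46)·49] + [(-46)·19 − (-26)·38] + [(-26)·(-34) − (-36)·19] + [(-36)·(-28) − (-7)·(-34)] + [(-7)·4 − 35·(-28)] + [35·53 − (-15)·4]| = 7228, so the area is 3614.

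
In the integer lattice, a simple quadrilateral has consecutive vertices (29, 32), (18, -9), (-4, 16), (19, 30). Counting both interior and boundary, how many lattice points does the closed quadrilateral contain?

Using the shoelace formula, 2A = |(29·(-9) − 18·32) + (18·16 − (-4)·(-9)) + ((-4)·30 − 19·16) + (19·32 − 29·30)| = 1271, so the area is 1271/2.
Along each edge there are gcd(|Δx|,|Δy|)+1 lattice points, so counting each shared vertex once the boundary has gcd(11,41) + gcd(22,25) + gcd(23,14) + gcd(10,2) = 1+1+1+2 = 5.
Pick's theorem gives I = A − B/2 + 1 = 1271/2 − 5/2 + 1 = 634, so the closed region contains I + B = 634 + 5 = 639 lattice points.

639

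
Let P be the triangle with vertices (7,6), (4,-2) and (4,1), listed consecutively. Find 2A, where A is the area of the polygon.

Using the shoelace formula, 2A = |[7·(-2) − 4·6] + [4·1 − 4·(-2)] + [4·6 − 7·1]| = 9, so the area is 4.5.

9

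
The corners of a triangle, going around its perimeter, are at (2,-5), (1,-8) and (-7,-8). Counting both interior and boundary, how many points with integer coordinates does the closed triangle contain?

19

By the shoelace formula, twice the signed area is |(2·(-8) − 1·(-5)) + (1·(-8) − (-7)·(-8)) + ((-7)·(-5) − 2·(-8))| = 24, so the area is 12.
Along each edge there are gcd(|Δx|,|Δy|)+1 lattice points, so counting each shared vertex once the boundary has gcd(1,3) + gcd(8,0) + gcd(9,3) = 1+8+3 = 12.
Pick's theorem gives I = A − B/2 + 1 = 12 − 12/2 + 1 = 7, so the closed region contains I + B = 7 + 12 = 19 lattice points.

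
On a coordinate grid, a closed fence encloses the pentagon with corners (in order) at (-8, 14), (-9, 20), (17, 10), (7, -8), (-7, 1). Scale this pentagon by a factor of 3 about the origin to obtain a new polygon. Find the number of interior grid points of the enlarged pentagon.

Using the shoelace formula, 2A = |((-8)·20 − (-9)·14) + ((-9)·10 − 17·20) + (17·(-8) − 7·10) + (7·1 − (-7)·(-8)) + ((-7)·14 − (-8)·1)| = 809, so the area is 809/2.
Along each edge there are gcd(|Δx|,|Δy|)+1 lattice points, so counting each shared vertex once the boundary has gcd(1,6) + gcd(26,10) + gcd(10,18) + gcd(14,9) + gcd(1,13) = 1+2+2+1+1 = 7.
Scaling by 3 multiplies the area by 3² = 9 (so the new area is 3640.5) and multiplies the boundary lattice-point count by 3, giving 21.
By Pick's theorem, the interior count of the dilated polygon is 3640.5 − 21/2 + 1 = 3631.

3631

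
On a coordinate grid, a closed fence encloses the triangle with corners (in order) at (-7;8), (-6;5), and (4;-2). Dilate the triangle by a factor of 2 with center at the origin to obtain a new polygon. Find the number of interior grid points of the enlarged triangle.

44

Using the shoelace formula, 2A = |((-7)·5 − (-6)·8) + ((-6)·(-2) − 4·5) + (4·8 − (-7)·(-2))| = 23, so the area is 23/2.
The number of boundary lattice points is Σ gcd(|Δx|,|Δy|) = gcd(1,3) + gcd(10,7) + gcd(11,10) = 1+1+1 = 3.
Scaling by 2 multiplies the area by 2² = 4 (so the new area is 46) and multiplies the boundary lattice-point count by 2, giving 6.
By Pick's theorem, the interior count of the dilated polygon is 46 − 6/2 + 1 = 44.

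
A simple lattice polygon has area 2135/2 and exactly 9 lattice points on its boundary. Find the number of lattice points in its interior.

Pick's theorem A = I + B/2 − 1 rearranges to I = A − B/2 + 1 = 2135/2 − 9/2 + 1 = 1064.

1064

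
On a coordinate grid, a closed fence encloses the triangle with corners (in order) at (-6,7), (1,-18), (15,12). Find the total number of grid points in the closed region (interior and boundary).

The shoelace formula gives twice the area as |((-6)·(-18) − 1·7) + (1·12 − 15·(-18)) + (15·7 − (-6)·12)| = 560, so the area is 280.
Along each edge there are gcd(|Δx|,|Δy|)+1 lattice points, so counting each shared vertex once the boundary has gcd(7,25) + gcd(14,30) + gcd(21,5) = 1+2+1 = 4.
Pick's theorem gives I = A − B/2 + 1 = 280 − 4/2 + 1 = 279, so the closed region contains I + B = 279 + 4 = 283 lattice points.

283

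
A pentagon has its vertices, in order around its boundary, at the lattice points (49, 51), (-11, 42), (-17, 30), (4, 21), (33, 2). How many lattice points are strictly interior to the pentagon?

Using the shoelace formula, 2A = |(49·42 − (-11)·51) + ((-11)·30 − (-17)·42) + ((-17)·21 − 4·30) + (4·2 − 33·21) + (33·51 − 49·2)| = 3426, so the area is 1713.
The number of boundary lattice points is Σ gcd(|Δx|,|Δy|) = gcd(60,9) + gcd(6,12) + gcd(21,9) + gcd(29,19) + gcd(16,49) = 3+6+3+1+1 = 14.
Pick's theorem gives I = A − B/2 + 1 = 1713 − 14/2 + 1 = 1707.

1707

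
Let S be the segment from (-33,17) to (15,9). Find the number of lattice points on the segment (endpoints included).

The number of lattice points on a segment between lattice points is gcd(|Δx|,|Δy|) + 1 = gcd(48,8) + 1 = 8 + 1 = 9.

9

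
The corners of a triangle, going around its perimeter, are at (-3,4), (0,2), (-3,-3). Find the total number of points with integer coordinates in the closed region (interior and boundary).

The shoelace formula gives twice the area as |((-3)·2 − 0·4) + (0·(-3) − (-3)·2) + ((-3)·4 − (-3)·(-3))| = 21, so the area is 10.5.
Summing gcd(|Δx|,|Δy|) over the edges gives the boundary count: gcd(3,2) + gcd(3,5) + gcd(0,7) = 1+1+7 = 9.
Pick's theorem gives I = A − B/2 + 1 = 10.5 − 9/2 + 1 = 7, so the closed region contains I + B = 7 + 9 = 16 lattice points.

16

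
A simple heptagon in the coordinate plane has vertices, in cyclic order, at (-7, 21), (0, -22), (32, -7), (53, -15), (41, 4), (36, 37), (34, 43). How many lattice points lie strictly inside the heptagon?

By the shoelace formula, twice the signed area is |((-7)·(-22) − 0·21) + (0·(-7) − 32·(-22)) + (32·(-15) − 53·(-7)) + (53·4 − 41·(-15)) + (41·37 − 36·4) + (36·43 − 34·37) + (34·21 − (-7)·43)| = 4254, so the area is 2127.
Along each edge there are gcd(|Δx|,|Δy|)+1 lattice points, so counting each shared vertex once the boundary has gcd(7,43) + gcd(32,15) + gcd(21,8) + gcd(12,19) + gcd(5,33) + gcd(2,6) + gcd(41,22) = 1+1+1+1+1+2+1 = 8.
By Pick's theorem A = I + B/2 − 1, so I = 2127 − 8/2 + 1 = 2124.

2124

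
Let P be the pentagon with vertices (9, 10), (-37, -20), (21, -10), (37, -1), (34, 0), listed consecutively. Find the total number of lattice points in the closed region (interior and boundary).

By the shoelace formula, twice the signed area is |[9·(-20) − (-37)·10] + [(-37)·(-10) − 21·(-20)] + [21·(-1) − 37·(-10)] + [37·0 − 34·(-1)] + [34·10 − 9·0]| = 1703, so the area is 1703/2.
Along each edge there are gcd(|Δx|,|Δy|)+1 lattice points, so counting each shared vertex once the boundary has gcd(46,30) + gcd(58,10) + gcd(16,9) + gcd(3,1) + gcd(25,10) = 2+2+1+1+5 = 11.
Pick's theorem gives I = A − B/2 + 1 = 1703/2 − 11/2 + 1 = 847, so the closed region contains I + B = 847 + 11 = 858 lattice points.

858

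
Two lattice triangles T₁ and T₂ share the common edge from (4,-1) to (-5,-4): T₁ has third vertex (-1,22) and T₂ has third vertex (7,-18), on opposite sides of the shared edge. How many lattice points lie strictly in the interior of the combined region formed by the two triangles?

The union is the simple quadrilateral with vertices (4,-1), (-1,22), (-5,-4), (7,-18) in order.
Using the shoelace formula, 2A = |[4·22 − (-1)·(-1)] + [(-1)·(-4) − (-5)·22] + [(-5)·(-18) − 7·(-4)] + [7·(-1) − 4·(-18)]| = 384, so the area is 192.
Along each edge there are gcd(|Δx|,|Δy|)+1 lattice points, so counting each shared vertex once the boundary has gcd(5,23) + gcd(4,26) + gcd(12,14) + gcd(3,17) = 1+2+2+1 = 6.
By Pick's theorem I = A − B/2 + 1 = 192 − 6/2 + 1 = 190.

190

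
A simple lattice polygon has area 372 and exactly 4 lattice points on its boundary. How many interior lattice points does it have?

From Pick's theorem, I = A − B/2 + 1 = 372 − 4/2 + 1 = 371.

371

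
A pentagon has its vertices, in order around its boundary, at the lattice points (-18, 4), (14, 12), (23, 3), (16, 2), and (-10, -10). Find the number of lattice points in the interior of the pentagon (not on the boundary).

The shoelace formula gives twice the area as |((-18)·12 − 14·4) + (14·3 − 23·12) + (23·2 − 16·3) + (16·(-10) − (-10)·2) + ((-10)·4 − (-18)·(-10))| = 868, so the area is 434.
The number of boundary lattice points is Σ gcd(|Δx|,|Δy|) = gcd(32,8) + gcd(9,9) + gcd(7,1) + gcd(26,12) + gcd(8,14) = 8+9+1+2+2 = 22.
By Pick's theorem A = I + B/2 − 1, so I = 434 − 22/2 + 1 = 424.

424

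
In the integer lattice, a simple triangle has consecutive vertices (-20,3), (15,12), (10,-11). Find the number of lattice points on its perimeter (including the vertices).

4

The number of boundary lattice points is Σ gcd(|Δx|,|Δy|) = gcd(35,9) + gcd(5,23) + gcd(30,14) = 1+1+2 = 4.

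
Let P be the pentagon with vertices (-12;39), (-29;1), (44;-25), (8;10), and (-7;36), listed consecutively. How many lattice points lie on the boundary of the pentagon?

Summing gcd(|Δx|,|Δy|) over the edges gives the boundary count: gcd(17,38) + gcd(73,26) + gcd(36,35) + gcd(15,26) + gcd(5,3) = 1+1+1+1+1 = 5.

5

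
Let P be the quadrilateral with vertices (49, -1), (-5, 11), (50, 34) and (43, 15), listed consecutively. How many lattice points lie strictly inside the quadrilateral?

Using the shoelace formula, 2A = |(49·11 − (-5)·(-1)) + ((-5)·34 − 50·11) + (50·15 − 43·34) + (43·(-1) − 49·15)| = 1676, so the area is 838.
Along each edge there are gcd(|Δx|,|Δy|)+1 lattice points, so counting each shared vertex once the boundary has gcd(54,12) + gcd(55,23) + gcd(7,19) + gcd(6,16) = 6+1+1+2 = 10.
Pick's theorem gives I = A − B/2 + 1 = 838 − 10/2 + 1 = 834.

834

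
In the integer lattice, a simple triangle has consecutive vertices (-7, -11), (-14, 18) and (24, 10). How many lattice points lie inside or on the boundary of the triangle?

Using the shoelace formula, 2A = |[(-7)·18 − (-14)·(-11)] + [(-14)·10 − 24·18] + [24·(-11) − (-7)·10]| = 1046, so the area is 523.
Along each edge there are gcd(|Δx|,|Δy|)+1 lattice points, so counting each shared vertex once the boundary has gcd(7,29) + gcd(38,8) + gcd(31,21) = 1+2+1 = 4.
Pick's theorem gives I = A − B/2 + 1 = 523 − 4/2 + 1 = 522, so the closed region contains I + B = 522 + 4 = 526 lattice points.

526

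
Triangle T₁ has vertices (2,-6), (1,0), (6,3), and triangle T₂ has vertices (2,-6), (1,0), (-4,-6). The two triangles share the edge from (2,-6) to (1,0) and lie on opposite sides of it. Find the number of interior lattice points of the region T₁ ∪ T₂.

31

The union is the simple quadrilateral with vertices (2,-6), (6,3), (1,0), (-4,-6) in order.
By the shoelace formula, twice the signed area is |(2·3 − 6·(-6)) + (6·0 − 1·3) + (1·(-6) − (-4)·0) + ((-4)·(-6) − 2·(-6))| = 69, so the area is 34.5.
The number of boundary lattice points is Σ gcd(|Δx|,|Δy|) = gcd(4,9) + gcd(5,3) + gcd(5,6) + gcd(6,0) = 1+1+1+6 = 9.
By Pick's theorem I = A − B/2 + 1 = 34.5 − 9/2 + 1 = 31.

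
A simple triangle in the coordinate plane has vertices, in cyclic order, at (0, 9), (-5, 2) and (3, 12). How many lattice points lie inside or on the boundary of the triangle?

By the shoelace formula, twice the signed area is |(0·2 − (-5)·9) + ((-5)·12 − 3·2) + (3·9 − 0·12)| = 6, so the area is 3.
Summing gcd(|Δx|,|Δy|) over the edges gives the boundary count: gcd(5,7) + gcd(8,10) + gcd(3,3) = 1+2+3 = 6.
Pick's theorem gives I = A − B/2 + 1 = 3 − 6/2 + 1 = 1, so the closed region contains I + B = 1 + 6 = 7 lattice points.

7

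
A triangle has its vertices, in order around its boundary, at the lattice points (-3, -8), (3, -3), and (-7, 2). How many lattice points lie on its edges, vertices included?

Summing gcd(|Δx|,|Δy|) over the edges gives the boundary count: gcd(6,5) + gcd(10,5) + gcd(4,10) = 1+5+2 = 8.

8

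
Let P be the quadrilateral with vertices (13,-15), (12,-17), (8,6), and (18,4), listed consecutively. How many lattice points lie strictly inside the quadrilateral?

The shoelace formula gives twice the area as |[13·(-17) − 12·(-15)] + [12·6 − 8·(-17)] + [8·4 − 18·6] + [18·(-15) − 13·4]| = 231, so the area is 231/2.
Summing gcd(|Δx|,|Δy|) over the edges gives the boundary count: gcd(1,2) + gcd(4,23) + gcd(10,2) + gcd(5,19) = 1+1+2+1 = 5.
By Pick's theorem A = I + B/2 − 1, so I = 231/2 − 5/2 + 1 = 114.

114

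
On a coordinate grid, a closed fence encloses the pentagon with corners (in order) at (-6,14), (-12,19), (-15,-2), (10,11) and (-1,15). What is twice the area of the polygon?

Using the shoelace formula, 2A = |((-6)·19 − (-12)·14) + ((-12)·(-2) − (-15)·19) + ((-15)·11 − 10·(-2)) + (10·15 − (-1)·11) + ((-1)·14 − (-6)·15)| = 455, so the area is 455/2.

455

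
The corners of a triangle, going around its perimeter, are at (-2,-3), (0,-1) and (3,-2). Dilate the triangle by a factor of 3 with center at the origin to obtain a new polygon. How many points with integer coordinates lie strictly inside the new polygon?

31

The shoelace formula gives twice the area as |[(-2)·(-1) − 0·(-3)] + [0·(-2) − 3·(-1)] + [3·(-3) − (-2)·(-2)]| = 8, so the area is 4.
The number of boundary lattice points is Σ gcd(|Δx|,|Δy|) = gcd(2,2) + gcd(3,1) + gcd(5,1) = 2+1+1 = 4.
Scaling by 3 multiplies the area by 3² = 9 (so the new area is 36) and multiplies the boundary lattice-point count by 3, giving 12.
By Pick's theorem, the interior count of the dilated polygon is 36 − 12/2 + 1 = 31.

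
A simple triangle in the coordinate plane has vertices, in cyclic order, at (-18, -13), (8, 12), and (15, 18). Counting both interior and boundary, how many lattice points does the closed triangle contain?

The shoelace formula gives twice the area as |((-18)·12 − 8·(-13)) + (8·18 − 15·12) + (15·(-13) − (-18)·18)| = 19, so the area is 9.5.
The number of boundary lattice points is Σ gcd(|Δx|,|Δy|) = gcd(26,25) + gcd(7,6) + gcd(33,31) = 1+1+1 = 3.
Pick's theorem gives I = A − B/2 + 1 = 9.5 − 3/2 + 1 = 9, so the closed region contains I + B = 9 + 3 = 12 lattice points.

12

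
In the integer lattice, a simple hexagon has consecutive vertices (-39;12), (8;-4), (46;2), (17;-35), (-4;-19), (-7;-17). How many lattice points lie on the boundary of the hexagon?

7

The number of boundary lattice points is Σ gcd(|Δx|,|Δy|) = gcd(47,16) + gcd(38,6) + gcd(29,37) + gcd(21,16) + gcd(3,2) + gcd(32,29) = 1+2+1+1+1+1 = 7.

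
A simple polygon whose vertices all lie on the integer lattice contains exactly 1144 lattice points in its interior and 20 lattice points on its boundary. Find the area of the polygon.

Pick's theorem states A = I + B/2 − 1, so A = 1144 + 20/2 − 1 = 1153.

1153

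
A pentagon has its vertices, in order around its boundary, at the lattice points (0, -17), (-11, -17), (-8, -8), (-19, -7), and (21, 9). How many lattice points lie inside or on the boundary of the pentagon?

Using the shoelace formula, 2A = |[0·(-17) − (-11)·(-17)] + [(-11)·(-8) − (-8)·(-17)] + [(-8)·(-7) − (-19)·(-8)] + [(-19)·9 − 21·(-7)] + [21·(-17) − 0·9]| = 712, so the area is 356.
The number of boundary lattice points is Σ gcd(|Δx|,|Δy|) = gcd(11,0) + gcd(3,9) + gcd(11,1) + gcd(40,16) + gcd(21,26) = 11+3+1+8+1 = 24.
Pick's theorem gives I = A − B/2 + 1 = 356 − 24/2 + 1 = 345, so the closed region contains I + B = 345 + 24 = 369 lattice points.

369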